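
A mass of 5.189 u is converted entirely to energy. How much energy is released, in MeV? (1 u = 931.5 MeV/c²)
E = mc² = 4834 MeV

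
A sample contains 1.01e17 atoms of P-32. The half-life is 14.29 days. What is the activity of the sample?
A = λN = 4.899e15 decays/day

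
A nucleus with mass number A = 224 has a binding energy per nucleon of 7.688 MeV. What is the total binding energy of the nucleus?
B.E. = 7.688 × 224 = 1722 MeV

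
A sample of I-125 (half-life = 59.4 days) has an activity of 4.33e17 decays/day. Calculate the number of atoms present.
N = A/λ = 3.711e19 atoms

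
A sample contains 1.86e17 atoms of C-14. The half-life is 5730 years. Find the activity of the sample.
A = λN = 2.25e13 decays/year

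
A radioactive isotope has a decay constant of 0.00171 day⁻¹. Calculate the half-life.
t½ = ln(2)/λ = 405.3 days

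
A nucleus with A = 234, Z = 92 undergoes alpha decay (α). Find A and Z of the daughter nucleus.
Daughter: A = 230, Z = 90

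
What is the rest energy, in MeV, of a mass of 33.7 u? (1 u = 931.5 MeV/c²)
E = mc² = 31390 MeV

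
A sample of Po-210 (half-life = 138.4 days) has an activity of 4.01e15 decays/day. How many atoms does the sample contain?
N = A/λ = 8.007e17 atoms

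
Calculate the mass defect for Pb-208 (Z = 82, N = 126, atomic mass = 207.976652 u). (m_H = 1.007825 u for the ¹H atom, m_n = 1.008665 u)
Δm = Z·m_H + N·m_n − M = 1.757 u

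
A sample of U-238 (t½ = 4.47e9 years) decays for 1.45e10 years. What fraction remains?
N/N₀ = (1/2)^(t/t½) = 0.1056 = 10.6%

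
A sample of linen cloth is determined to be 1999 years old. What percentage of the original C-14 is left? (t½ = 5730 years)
N/N₀ = (1/2)^(t/t½) = 0.7852 = 78.5%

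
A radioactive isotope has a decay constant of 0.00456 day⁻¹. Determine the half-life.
t½ = ln(2)/λ = 152 days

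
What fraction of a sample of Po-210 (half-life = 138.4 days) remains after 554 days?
N/N₀ = (1/2)^(t/t½) = 0.06237 = 6.24%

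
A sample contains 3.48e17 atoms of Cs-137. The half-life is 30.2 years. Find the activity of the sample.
A = λN = 7.987e15 decays/year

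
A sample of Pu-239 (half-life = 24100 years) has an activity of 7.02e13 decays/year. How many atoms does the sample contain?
N = A/λ = 2.441e18 atoms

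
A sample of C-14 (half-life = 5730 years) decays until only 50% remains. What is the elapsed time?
t = t½ × log₂(N₀/N) = 5730 years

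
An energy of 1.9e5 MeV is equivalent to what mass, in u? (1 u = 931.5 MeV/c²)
m = E/c² = 204 u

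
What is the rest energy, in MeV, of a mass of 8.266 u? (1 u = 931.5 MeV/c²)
E = mc² = 7700 MeV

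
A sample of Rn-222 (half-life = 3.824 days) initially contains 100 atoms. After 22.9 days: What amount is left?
N = N₀(1/2)^(t/t½) = 1.575 atoms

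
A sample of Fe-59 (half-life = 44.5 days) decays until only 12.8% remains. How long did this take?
t = t½ × log₂(N₀/N) = 132 days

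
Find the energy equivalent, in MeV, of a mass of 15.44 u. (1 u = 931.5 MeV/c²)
E = mc² = 14380 MeV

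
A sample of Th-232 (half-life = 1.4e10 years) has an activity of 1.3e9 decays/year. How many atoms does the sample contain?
N = A/λ = 2.626e19 atoms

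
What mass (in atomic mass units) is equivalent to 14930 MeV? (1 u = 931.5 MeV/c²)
m = E/c² = 16.03 u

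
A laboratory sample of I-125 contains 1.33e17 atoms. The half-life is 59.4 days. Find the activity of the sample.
A = λN = 1.552e15 decays/day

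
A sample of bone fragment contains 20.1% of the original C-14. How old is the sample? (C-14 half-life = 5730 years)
Age = t½ × log₂(1/ratio) = 13260 years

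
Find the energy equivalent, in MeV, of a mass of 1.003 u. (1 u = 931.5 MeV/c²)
E = mc² = 934.3 MeV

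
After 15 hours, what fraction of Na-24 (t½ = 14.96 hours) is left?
N/N₀ = (1/2)^(t/t½) = 0.4991 = 49.9%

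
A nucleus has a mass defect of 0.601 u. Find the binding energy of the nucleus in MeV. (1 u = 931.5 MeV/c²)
B.E. = Δm × 931.5 = 559.8 MeV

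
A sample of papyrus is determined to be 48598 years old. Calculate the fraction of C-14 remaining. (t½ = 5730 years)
N/N₀ = (1/2)^(t/t½) = 0.002798 = 0.28%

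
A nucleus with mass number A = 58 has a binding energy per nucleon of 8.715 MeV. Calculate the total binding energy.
B.E. = 8.715 × 58 = 505.5 MeV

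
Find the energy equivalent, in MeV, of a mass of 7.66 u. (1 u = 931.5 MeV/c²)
E = mc² = 7135 MeV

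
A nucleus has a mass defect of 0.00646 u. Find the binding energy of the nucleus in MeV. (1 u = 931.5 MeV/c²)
B.E. = Δm × 931.5 = 6.017 MeV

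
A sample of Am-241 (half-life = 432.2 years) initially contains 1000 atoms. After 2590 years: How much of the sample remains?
N = N₀(1/2)^(t/t½) = 15.71 atoms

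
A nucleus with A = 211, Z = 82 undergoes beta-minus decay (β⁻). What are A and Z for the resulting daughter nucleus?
Daughter: A = 211, Z = 83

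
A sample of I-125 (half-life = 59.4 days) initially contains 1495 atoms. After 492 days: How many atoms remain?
N = N₀(1/2)^(t/t½) = 4.8 atoms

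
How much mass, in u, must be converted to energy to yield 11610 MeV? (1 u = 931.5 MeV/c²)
m = E/c² = 12.46 u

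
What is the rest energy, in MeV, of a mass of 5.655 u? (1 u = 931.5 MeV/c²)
E = mc² = 5268 MeV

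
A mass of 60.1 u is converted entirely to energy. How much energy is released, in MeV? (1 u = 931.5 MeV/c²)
E = mc² = 55980 MeV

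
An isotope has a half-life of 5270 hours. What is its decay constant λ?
λ = ln(2)/t½ = 1.315e-4 hour⁻¹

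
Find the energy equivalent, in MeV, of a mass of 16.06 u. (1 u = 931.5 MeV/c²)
E = mc² = 14960 MeV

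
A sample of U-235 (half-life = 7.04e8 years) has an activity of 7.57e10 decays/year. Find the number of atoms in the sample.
N = A/λ = 7.689e19 atoms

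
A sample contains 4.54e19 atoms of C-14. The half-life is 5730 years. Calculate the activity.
A = λN = 5.492e15 decays/year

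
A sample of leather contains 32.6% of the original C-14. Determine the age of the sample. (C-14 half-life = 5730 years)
Age = t½ × log₂(1/ratio) = 9266 years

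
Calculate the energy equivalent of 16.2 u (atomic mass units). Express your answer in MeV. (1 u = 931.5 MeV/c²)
E = mc² = 15090 MeV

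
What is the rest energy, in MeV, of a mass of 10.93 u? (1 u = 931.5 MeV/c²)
E = mc² = 10180 MeV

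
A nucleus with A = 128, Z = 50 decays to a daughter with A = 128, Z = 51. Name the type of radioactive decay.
ΔA = 0, ΔZ = +1 ⇒ beta-minus decay (β⁻)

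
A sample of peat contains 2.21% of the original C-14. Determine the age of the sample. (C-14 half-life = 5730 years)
Age = t½ × log₂(1/ratio) = 31510 years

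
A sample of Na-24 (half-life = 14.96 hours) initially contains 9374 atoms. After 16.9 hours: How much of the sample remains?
N = N₀(1/2)^(t/t½) = 4284 atoms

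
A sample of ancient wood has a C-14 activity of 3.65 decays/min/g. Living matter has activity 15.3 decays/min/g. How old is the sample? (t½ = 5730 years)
Age = t½ × log₂(A₀/A) = 11850 years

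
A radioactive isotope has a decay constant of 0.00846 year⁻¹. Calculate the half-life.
t½ = ln(2)/λ = 81.93 years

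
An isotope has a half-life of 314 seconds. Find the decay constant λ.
λ = ln(2)/t½ = 0.002207 second⁻¹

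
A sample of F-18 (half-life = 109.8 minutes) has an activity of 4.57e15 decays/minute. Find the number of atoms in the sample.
N = A/λ = 7.239e17 atoms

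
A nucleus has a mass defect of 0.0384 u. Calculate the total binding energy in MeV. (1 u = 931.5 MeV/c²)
B.E. = Δm × 931.5 = 35.77 MeV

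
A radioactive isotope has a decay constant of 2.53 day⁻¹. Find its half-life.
t½ = ln(2)/λ = 0.274 days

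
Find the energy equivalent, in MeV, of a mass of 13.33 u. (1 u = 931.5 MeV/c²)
E = mc² = 12420 MeV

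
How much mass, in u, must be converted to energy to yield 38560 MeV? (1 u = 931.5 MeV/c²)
m = E/c² = 41.4 u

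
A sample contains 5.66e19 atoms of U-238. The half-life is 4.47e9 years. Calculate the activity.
A = λN = 8.777e9 decays/year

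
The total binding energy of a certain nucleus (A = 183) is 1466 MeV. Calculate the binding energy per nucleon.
B.E./A = 1466/183 = 8.011 MeV/nucleon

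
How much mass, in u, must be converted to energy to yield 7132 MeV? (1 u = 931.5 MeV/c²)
m = E/c² = 7.656 u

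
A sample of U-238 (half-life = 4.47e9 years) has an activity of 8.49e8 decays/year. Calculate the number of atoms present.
N = A/λ = 5.475e18 atoms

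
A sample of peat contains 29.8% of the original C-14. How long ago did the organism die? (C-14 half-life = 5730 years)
Age = t½ × log₂(1/ratio) = 10010 years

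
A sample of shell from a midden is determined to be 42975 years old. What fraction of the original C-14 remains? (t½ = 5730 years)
N/N₀ = (1/2)^(t/t½) = 0.005524 = 0.552%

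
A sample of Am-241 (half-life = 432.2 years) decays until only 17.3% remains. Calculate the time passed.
t = t½ × log₂(N₀/N) = 1094 years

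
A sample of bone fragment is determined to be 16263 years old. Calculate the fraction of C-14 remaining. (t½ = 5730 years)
N/N₀ = (1/2)^(t/t½) = 0.1398 = 14%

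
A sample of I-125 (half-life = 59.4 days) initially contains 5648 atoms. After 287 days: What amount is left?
N = N₀(1/2)^(t/t½) = 198.3 atoms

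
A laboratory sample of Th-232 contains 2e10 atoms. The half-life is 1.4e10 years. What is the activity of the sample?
A = λN = 0.9902 decays/year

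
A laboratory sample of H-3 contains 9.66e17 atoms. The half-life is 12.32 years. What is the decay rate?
A = λN = 5.435e16 decays/year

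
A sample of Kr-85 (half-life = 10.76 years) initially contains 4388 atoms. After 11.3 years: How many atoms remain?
N = N₀(1/2)^(t/t½) = 2119 atoms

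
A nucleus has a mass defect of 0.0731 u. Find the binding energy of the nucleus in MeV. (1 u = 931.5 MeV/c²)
B.E. = Δm × 931.5 = 68.09 MeV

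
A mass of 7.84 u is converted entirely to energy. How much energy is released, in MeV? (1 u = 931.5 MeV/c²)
E = mc² = 7303 MeV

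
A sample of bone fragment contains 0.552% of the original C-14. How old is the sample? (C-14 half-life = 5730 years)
Age = t½ × log₂(1/ratio) = 42980 years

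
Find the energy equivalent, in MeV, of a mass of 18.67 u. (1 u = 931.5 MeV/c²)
E = mc² = 17390 MeV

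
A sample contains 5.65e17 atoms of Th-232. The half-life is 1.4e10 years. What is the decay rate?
A = λN = 2.797e7 decays/year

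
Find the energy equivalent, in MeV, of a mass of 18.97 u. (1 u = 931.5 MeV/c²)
E = mc² = 17670 MeV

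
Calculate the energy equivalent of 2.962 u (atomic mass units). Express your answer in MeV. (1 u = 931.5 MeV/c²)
E = mc² = 2759 MeV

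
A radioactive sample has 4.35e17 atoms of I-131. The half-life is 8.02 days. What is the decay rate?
A = λN = 3.76e16 decays/day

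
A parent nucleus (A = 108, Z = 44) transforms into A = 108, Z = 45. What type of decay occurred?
ΔA = 0, ΔZ = +1 ⇒ beta-minus decay (β⁻)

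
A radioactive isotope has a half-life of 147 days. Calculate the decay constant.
λ = ln(2)/t½ = 0.004715 day⁻¹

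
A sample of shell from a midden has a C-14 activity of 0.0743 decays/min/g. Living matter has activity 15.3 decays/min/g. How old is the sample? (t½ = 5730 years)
Age = t½ × log₂(A₀/A) = 44040 years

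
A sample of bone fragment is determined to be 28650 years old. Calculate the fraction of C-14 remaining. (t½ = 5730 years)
N/N₀ = (1/2)^(t/t½) = 0.03125 = 3.12%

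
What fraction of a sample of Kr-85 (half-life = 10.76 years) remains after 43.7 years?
N/N₀ = (1/2)^(t/t½) = 0.0599 = 5.99%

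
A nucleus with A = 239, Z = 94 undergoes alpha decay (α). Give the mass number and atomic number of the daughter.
Daughter: A = 235, Z = 92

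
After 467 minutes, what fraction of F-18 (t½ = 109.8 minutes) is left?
N/N₀ = (1/2)^(t/t½) = 0.05244 = 5.24%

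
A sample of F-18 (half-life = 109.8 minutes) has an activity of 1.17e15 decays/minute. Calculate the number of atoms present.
N = A/λ = 1.853e17 atoms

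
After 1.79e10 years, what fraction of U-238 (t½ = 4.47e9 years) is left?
N/N₀ = (1/2)^(t/t½) = 0.06231 = 6.23%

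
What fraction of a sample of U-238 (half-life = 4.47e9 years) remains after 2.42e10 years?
N/N₀ = (1/2)^(t/t½) = 0.02346 = 2.35%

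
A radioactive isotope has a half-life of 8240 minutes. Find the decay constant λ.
λ = ln(2)/t½ = 8.412e-5 minute⁻¹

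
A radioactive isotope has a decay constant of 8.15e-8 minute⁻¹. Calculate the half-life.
t½ = ln(2)/λ = 8.505e6 minutes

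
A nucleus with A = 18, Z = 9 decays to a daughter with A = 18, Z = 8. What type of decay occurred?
ΔA = 0, ΔZ = -1 ⇒ beta-plus decay (β⁺) or electron capture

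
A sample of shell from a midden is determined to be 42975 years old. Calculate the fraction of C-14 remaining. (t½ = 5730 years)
N/N₀ = (1/2)^(t/t½) = 0.005524 = 0.552%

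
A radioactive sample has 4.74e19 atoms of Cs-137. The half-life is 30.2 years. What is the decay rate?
A = λN = 1.088e18 decays/year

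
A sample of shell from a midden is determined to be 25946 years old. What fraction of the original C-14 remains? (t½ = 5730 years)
N/N₀ = (1/2)^(t/t½) = 0.04334 = 4.33%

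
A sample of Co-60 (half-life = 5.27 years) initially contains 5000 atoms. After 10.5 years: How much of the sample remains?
N = N₀(1/2)^(t/t½) = 1257 atoms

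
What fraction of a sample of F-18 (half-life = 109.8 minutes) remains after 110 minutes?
N/N₀ = (1/2)^(t/t½) = 0.4994 = 49.9%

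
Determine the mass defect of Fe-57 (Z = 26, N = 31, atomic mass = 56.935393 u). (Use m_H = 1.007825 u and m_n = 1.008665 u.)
Δm = Z·m_H + N·m_n − M = 0.5367 u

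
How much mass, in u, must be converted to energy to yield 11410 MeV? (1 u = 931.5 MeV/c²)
m = E/c² = 12.25 u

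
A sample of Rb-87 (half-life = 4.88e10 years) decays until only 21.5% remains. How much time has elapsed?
t = t½ × log₂(N₀/N) = 1.082e11 years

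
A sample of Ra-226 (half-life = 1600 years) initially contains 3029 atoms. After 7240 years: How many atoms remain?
N = N₀(1/2)^(t/t½) = 131.6 atoms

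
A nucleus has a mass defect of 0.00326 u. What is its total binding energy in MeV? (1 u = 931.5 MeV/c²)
B.E. = Δm × 931.5 = 3.037 MeV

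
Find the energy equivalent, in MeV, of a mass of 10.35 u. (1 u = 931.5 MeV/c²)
E = mc² = 9641 MeV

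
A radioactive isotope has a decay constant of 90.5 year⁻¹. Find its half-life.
t½ = ln(2)/λ = 0.007659 years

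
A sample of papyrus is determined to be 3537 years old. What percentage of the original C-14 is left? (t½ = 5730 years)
N/N₀ = (1/2)^(t/t½) = 0.6519 = 65.2%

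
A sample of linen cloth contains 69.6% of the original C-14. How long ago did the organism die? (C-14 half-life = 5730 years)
Age = t½ × log₂(1/ratio) = 2996 years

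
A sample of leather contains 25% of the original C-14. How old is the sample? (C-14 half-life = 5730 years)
Age = t½ × log₂(1/ratio) = 11460 years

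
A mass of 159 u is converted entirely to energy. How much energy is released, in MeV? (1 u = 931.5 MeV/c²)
E = mc² = 1.481e5 MeV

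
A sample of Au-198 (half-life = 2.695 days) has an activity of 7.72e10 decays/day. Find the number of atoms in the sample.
N = A/λ = 3.002e11 atoms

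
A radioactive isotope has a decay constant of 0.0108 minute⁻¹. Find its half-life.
t½ = ln(2)/λ = 64.18 minutes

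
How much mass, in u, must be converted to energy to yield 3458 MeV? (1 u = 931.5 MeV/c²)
m = E/c² = 3.712 u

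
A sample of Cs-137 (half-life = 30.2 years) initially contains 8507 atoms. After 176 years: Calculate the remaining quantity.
N = N₀(1/2)^(t/t½) = 149.8 atoms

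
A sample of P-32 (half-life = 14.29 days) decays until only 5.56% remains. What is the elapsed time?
t = t½ × log₂(N₀/N) = 59.57 days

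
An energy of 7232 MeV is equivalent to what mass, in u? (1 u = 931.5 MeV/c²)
m = E/c² = 7.764 u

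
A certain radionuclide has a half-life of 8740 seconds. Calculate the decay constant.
λ = ln(2)/t½ = 7.931e-5 second⁻¹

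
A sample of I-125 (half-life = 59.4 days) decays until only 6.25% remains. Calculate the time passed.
t = t½ × log₂(N₀/N) = 237.6 days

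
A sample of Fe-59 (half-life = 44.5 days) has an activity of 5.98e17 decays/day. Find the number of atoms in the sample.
N = A/λ = 3.839e19 atoms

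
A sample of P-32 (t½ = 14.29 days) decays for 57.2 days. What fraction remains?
N/N₀ = (1/2)^(t/t½) = 0.06238 = 6.24%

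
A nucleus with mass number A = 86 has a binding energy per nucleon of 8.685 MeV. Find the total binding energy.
B.E. = 8.685 × 86 = 746.9 MeV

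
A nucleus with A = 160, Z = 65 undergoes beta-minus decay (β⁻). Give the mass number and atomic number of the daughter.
Daughter: A = 160, Z = 66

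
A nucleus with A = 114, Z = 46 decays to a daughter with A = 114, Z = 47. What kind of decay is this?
ΔA = 0, ΔZ = +1 ⇒ beta-minus decay (β⁻)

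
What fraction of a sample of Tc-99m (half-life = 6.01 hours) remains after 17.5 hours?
N/N₀ = (1/2)^(t/t½) = 0.1329 = 13.3%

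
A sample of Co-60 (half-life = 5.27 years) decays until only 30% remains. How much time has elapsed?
t = t½ × log₂(N₀/N) = 9.154 years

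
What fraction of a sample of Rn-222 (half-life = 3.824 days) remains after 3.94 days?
N/N₀ = (1/2)^(t/t½) = 0.4896 = 49%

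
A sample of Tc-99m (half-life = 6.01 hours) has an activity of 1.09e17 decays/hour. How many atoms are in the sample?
N = A/λ = 9.451e17 atoms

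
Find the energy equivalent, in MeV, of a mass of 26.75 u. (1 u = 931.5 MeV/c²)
E = mc² = 24920 MeV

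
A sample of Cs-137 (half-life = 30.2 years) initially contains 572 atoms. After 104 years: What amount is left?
N = N₀(1/2)^(t/t½) = 52.57 atoms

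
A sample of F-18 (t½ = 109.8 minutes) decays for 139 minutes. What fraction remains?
N/N₀ = (1/2)^(t/t½) = 0.4158 = 41.6%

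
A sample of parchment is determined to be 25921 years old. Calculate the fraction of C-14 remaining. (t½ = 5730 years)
N/N₀ = (1/2)^(t/t½) = 0.04347 = 4.35%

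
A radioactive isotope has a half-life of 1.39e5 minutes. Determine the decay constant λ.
λ = ln(2)/t½ = 4.987e-6 minute⁻¹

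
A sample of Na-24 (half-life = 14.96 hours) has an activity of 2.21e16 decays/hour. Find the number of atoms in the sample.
N = A/λ = 4.77e17 atoms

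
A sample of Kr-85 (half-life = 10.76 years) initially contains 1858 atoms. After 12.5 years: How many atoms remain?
N = N₀(1/2)^(t/t½) = 830.5 atoms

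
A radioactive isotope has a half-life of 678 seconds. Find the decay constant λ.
λ = ln(2)/t½ = 0.001022 second⁻¹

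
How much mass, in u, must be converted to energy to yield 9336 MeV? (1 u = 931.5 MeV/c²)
m = E/c² = 10.02 u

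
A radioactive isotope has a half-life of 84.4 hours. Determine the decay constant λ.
λ = ln(2)/t½ = 0.008213 hour⁻¹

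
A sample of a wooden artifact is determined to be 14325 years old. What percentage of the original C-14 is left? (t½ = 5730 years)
N/N₀ = (1/2)^(t/t½) = 0.1768 = 17.7%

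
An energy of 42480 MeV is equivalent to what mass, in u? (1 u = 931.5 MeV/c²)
m = E/c² = 45.6 u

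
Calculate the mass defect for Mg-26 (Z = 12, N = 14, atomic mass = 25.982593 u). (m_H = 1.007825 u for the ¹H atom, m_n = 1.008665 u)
Δm = Z·m_H + N·m_n − M = 0.2326 u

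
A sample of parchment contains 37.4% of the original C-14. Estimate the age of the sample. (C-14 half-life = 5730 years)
Age = t½ × log₂(1/ratio) = 8130 years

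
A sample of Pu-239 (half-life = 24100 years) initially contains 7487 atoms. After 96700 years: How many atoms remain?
N = N₀(1/2)^(t/t½) = 463.9 atoms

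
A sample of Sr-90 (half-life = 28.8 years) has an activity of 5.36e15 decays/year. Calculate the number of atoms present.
N = A/λ = 2.227e17 atoms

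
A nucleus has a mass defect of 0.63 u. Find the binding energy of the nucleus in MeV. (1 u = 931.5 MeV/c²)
B.E. = Δm × 931.5 = 586.8 MeV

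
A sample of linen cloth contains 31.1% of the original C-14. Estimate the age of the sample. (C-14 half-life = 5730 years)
Age = t½ × log₂(1/ratio) = 9655 years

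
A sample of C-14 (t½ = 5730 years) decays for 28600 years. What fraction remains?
N/N₀ = (1/2)^(t/t½) = 0.03144 = 3.14%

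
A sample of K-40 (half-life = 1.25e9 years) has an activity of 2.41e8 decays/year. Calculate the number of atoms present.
N = A/λ = 4.346e17 atoms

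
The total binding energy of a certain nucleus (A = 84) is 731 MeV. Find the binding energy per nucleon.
B.E./A = 731/84 = 8.702 MeV/nucleon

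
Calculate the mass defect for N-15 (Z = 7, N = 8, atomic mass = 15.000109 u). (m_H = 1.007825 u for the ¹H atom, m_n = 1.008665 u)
Δm = Z·m_H + N·m_n − M = 0.124 u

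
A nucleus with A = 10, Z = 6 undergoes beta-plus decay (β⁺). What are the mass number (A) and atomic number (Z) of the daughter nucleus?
Daughter: A = 10, Z = 5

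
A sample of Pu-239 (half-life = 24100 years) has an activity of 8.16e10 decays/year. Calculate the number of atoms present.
N = A/λ = 2.837e15 atoms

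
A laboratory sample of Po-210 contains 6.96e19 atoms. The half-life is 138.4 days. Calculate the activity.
A = λN = 3.486e17 decays/day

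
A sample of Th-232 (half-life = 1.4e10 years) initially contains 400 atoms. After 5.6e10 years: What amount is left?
N = N₀(1/2)^(t/t½) = 25 atoms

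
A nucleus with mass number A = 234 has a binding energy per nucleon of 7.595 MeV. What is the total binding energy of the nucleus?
B.E. = 7.595 × 234 = 1777 MeV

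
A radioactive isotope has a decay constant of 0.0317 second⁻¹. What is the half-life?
t½ = ln(2)/λ = 21.87 seconds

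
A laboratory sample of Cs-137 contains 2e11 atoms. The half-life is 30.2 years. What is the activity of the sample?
A = λN = 4.59e9 decays/year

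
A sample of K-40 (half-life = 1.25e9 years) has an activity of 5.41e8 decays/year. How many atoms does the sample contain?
N = A/λ = 9.756e17 atoms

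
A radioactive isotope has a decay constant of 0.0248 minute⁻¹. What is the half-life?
t½ = ln(2)/λ = 27.95 minutes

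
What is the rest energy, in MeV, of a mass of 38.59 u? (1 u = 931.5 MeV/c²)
E = mc² = 35950 MeV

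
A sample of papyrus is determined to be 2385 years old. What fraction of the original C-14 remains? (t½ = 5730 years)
N/N₀ = (1/2)^(t/t½) = 0.7494 = 74.9%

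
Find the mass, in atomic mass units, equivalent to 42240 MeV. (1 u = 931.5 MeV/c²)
m = E/c² = 45.35 u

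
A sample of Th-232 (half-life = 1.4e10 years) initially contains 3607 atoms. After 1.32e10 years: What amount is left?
N = N₀(1/2)^(t/t½) = 1876 atoms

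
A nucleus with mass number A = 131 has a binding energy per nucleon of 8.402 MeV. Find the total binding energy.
B.E. = 8.402 × 131 = 1101 MeV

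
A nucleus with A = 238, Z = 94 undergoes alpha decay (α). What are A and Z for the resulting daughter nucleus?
Daughter: A = 234, Z = 92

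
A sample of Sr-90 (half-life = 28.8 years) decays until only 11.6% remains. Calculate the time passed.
t = t½ × log₂(N₀/N) = 89.5 years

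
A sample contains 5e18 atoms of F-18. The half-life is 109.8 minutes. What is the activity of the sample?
A = λN = 3.156e16 decays/minute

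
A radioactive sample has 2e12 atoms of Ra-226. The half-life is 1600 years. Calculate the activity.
A = λN = 8.664e8 decays/year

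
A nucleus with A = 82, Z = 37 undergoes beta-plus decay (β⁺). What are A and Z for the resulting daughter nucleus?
Daughter: A = 82, Z = 36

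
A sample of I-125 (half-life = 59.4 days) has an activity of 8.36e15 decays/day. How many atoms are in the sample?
N = A/λ = 7.164e17 atoms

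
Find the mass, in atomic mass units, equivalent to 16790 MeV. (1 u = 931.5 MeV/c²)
m = E/c² = 18.02 u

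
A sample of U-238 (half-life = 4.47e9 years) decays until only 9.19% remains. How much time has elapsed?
t = t½ × log₂(N₀/N) = 1.539e10 years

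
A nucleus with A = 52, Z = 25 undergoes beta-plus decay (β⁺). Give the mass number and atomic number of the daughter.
Daughter: A = 52, Z = 24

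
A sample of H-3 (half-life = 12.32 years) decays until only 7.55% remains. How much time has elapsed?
t = t½ × log₂(N₀/N) = 45.92 years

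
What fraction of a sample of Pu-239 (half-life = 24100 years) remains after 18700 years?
N/N₀ = (1/2)^(t/t½) = 0.584 = 58.4%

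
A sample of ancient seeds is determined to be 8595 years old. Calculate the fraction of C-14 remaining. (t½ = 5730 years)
N/N₀ = (1/2)^(t/t½) = 0.3536 = 35.4%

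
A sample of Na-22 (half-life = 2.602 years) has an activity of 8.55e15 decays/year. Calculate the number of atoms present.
N = A/λ = 3.21e16 atoms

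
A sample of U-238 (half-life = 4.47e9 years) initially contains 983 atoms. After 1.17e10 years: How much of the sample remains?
N = N₀(1/2)^(t/t½) = 160.2 atoms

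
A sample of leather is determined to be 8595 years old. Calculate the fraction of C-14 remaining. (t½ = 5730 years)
N/N₀ = (1/2)^(t/t½) = 0.3536 = 35.4%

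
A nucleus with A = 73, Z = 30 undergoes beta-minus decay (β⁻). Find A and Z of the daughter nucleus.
Daughter: A = 73, Z = 31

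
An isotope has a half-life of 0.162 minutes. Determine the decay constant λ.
λ = ln(2)/t½ = 4.279 minute⁻¹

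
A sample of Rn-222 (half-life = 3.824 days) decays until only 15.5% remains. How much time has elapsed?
t = t½ × log₂(N₀/N) = 10.29 days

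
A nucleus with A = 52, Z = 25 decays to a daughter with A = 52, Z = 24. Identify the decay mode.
ΔA = 0, ΔZ = -1 ⇒ beta-plus decay (β⁺) or electron capture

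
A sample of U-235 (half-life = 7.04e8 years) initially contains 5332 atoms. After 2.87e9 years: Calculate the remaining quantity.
N = N₀(1/2)^(t/t½) = 316 atoms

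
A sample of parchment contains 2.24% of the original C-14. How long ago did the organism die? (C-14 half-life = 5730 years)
Age = t½ × log₂(1/ratio) = 31400 years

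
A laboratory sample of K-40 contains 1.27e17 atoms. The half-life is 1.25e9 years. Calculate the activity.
A = λN = 7.042e7 decays/year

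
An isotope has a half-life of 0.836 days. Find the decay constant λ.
λ = ln(2)/t½ = 0.8291 day⁻¹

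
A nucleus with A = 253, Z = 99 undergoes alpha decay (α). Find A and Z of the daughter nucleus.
Daughter: A = 249, Z = 97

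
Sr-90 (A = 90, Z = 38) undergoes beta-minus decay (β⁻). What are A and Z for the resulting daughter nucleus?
Daughter: A = 90, Z = 39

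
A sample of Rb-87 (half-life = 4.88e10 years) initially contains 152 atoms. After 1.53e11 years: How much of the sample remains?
N = N₀(1/2)^(t/t½) = 17.3 atoms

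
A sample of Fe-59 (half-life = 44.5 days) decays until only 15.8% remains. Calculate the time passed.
t = t½ × log₂(N₀/N) = 118.5 days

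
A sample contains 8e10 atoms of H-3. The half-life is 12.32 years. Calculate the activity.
A = λN = 4.501e9 decays/year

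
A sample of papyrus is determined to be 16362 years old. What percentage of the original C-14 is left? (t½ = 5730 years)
N/N₀ = (1/2)^(t/t½) = 0.1382 = 13.8%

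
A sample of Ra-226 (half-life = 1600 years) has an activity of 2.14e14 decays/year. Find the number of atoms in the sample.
N = A/λ = 4.94e17 atoms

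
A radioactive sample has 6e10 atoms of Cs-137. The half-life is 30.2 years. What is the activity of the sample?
A = λN = 1.377e9 decays/year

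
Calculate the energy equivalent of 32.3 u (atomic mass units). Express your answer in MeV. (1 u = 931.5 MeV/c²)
E = mc² = 30090 MeV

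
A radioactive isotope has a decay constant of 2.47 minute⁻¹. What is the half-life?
t½ = ln(2)/λ = 0.2806 minutes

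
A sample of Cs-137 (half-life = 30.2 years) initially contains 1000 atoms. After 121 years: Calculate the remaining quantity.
N = N₀(1/2)^(t/t½) = 62.21 atoms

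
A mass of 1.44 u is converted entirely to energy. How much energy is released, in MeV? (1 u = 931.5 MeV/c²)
E = mc² = 1341 MeV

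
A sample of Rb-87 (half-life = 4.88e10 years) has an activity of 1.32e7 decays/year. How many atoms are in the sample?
N = A/λ = 9.293e17 atoms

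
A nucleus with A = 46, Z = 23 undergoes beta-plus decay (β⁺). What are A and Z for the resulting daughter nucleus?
Daughter: A = 46, Z = 22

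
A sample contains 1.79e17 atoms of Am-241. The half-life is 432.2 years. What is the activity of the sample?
A = λN = 2.871e14 decays/year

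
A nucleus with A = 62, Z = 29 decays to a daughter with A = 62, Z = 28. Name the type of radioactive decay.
ΔA = 0, ΔZ = -1 ⇒ beta-plus decay (β⁺) or electron capture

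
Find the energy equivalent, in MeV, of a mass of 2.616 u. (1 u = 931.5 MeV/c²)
E = mc² = 2437 MeV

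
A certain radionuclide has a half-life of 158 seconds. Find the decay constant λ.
λ = ln(2)/t½ = 0.004387 second⁻¹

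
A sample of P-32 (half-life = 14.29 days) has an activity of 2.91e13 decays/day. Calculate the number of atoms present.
N = A/λ = 5.999e14 atoms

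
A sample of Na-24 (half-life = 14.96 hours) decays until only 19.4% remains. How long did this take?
t = t½ × log₂(N₀/N) = 35.39 hours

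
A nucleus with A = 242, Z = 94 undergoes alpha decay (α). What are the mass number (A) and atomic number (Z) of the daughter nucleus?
Daughter: A = 238, Z = 92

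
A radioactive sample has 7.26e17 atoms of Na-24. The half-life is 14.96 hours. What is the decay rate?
A = λN = 3.364e16 decays/hour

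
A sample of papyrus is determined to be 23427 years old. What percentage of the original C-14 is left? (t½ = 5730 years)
N/N₀ = (1/2)^(t/t½) = 0.05878 = 5.88%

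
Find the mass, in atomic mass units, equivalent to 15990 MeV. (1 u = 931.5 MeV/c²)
m = E/c² = 17.17 u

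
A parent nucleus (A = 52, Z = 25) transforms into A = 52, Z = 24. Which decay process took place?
ΔA = 0, ΔZ = -1 ⇒ beta-plus decay (β⁺) or electron capture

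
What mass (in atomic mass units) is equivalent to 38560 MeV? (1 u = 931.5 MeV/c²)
m = E/c² = 41.4 u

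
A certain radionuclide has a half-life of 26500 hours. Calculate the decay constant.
λ = ln(2)/t½ = 2.616e-5 hour⁻¹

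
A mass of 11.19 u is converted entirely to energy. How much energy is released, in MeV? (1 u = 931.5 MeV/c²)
E = mc² = 10420 MeV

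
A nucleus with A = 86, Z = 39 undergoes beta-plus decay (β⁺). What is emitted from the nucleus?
β⁺: positron (e⁺) + neutrino (νₑ)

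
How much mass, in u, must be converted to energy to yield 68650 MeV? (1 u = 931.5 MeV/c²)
m = E/c² = 73.7 u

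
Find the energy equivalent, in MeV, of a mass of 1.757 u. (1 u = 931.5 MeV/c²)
E = mc² = 1637 MeV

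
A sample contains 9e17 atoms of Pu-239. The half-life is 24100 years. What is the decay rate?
A = λN = 2.589e13 decays/year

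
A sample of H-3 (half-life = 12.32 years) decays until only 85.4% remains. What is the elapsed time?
t = t½ × log₂(N₀/N) = 2.805 years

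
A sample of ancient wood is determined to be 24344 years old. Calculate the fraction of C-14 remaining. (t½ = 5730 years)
N/N₀ = (1/2)^(t/t½) = 0.05261 = 5.26%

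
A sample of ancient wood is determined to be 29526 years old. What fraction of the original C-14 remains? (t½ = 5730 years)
N/N₀ = (1/2)^(t/t½) = 0.02811 = 2.81%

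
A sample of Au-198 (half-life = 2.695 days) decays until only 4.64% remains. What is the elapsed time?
t = t½ × log₂(N₀/N) = 11.94 days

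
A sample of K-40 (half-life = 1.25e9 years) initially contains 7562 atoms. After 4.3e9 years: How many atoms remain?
N = N₀(1/2)^(t/t½) = 696.8 atoms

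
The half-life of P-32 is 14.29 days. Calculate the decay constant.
λ = ln(2)/t½ = 0.04851 day⁻¹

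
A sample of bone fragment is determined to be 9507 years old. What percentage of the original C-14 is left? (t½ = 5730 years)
N/N₀ = (1/2)^(t/t½) = 0.3166 = 31.7%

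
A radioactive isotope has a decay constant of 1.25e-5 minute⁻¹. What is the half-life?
t½ = ln(2)/λ = 55450 minutes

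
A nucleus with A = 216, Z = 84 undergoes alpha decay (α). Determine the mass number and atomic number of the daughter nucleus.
Daughter: A = 212, Z = 82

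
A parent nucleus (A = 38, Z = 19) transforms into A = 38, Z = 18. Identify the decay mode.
ΔA = 0, ΔZ = -1 ⇒ beta-plus decay (β⁺) or electron capture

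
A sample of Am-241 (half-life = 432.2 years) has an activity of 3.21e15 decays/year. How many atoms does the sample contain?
N = A/λ = 2.002e18 atoms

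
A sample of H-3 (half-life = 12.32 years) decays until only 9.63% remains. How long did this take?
t = t½ × log₂(N₀/N) = 41.6 years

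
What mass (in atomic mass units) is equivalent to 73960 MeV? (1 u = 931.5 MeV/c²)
m = E/c² = 79.4 u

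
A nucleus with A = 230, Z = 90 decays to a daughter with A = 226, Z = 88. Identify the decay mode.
ΔA = -4, ΔZ = -2 ⇒ alpha decay (α)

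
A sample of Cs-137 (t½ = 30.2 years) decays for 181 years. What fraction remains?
N/N₀ = (1/2)^(t/t½) = 0.0157 = 1.57%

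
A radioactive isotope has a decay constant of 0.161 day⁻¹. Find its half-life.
t½ = ln(2)/λ = 4.305 days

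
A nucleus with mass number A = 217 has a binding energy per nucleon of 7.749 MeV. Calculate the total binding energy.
B.E. = 7.749 × 217 = 1682 MeV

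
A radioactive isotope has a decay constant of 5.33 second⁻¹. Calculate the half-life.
t½ = ln(2)/λ = 0.13 seconds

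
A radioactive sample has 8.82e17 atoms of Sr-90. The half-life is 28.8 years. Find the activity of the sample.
A = λN = 2.123e16 decays/year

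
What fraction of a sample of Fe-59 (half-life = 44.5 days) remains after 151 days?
N/N₀ = (1/2)^(t/t½) = 0.09518 = 9.52%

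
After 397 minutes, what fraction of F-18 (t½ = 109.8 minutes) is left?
N/N₀ = (1/2)^(t/t½) = 0.08158 = 8.16%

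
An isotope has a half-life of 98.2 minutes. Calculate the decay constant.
λ = ln(2)/t½ = 0.007059 minute⁻¹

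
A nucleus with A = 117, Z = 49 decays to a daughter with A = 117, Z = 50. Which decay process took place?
ΔA = 0, ΔZ = +1 ⇒ beta-minus decay (β⁻)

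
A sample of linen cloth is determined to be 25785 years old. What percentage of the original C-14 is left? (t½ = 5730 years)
N/N₀ = (1/2)^(t/t½) = 0.04419 = 4.42%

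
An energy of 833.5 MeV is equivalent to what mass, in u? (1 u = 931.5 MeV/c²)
m = E/c² = 0.8948 u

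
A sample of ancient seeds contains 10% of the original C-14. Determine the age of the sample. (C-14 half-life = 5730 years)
Age = t½ × log₂(1/ratio) = 19030 years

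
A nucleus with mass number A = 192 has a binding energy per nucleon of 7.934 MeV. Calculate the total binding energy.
B.E. = 7.934 × 192 = 1523 MeV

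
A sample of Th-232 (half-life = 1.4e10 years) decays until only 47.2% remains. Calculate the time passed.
t = t½ × log₂(N₀/N) = 1.516e10 years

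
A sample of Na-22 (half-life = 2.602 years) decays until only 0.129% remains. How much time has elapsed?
t = t½ × log₂(N₀/N) = 24.98 years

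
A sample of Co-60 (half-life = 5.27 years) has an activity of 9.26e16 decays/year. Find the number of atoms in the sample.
N = A/λ = 7.04e17 atoms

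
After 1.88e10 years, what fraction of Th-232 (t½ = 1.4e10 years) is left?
N/N₀ = (1/2)^(t/t½) = 0.3942 = 39.4%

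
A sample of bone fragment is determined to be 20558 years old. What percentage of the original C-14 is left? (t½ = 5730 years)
N/N₀ = (1/2)^(t/t½) = 0.08317 = 8.32%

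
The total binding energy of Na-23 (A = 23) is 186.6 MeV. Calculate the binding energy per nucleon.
B.E./A = 186.6/23 = 8.113 MeV/nucleon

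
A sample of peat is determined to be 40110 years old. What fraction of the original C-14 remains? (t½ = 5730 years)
N/N₀ = (1/2)^(t/t½) = 0.007812 = 0.781%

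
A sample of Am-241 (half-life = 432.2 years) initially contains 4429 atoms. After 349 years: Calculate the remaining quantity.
N = N₀(1/2)^(t/t½) = 2531 atoms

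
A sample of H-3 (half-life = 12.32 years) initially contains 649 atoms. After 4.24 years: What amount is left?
N = N₀(1/2)^(t/t½) = 511.3 atoms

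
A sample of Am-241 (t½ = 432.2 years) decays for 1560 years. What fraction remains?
N/N₀ = (1/2)^(t/t½) = 0.08193 = 8.19%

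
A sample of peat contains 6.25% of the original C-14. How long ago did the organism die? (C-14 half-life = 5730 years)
Age = t½ × log₂(1/ratio) = 22920 years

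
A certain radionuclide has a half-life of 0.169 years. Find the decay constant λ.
λ = ln(2)/t½ = 4.101 year⁻¹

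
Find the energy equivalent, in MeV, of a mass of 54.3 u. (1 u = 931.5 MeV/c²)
E = mc² = 50580 MeV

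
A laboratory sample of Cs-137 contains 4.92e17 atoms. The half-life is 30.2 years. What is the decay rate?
A = λN = 1.129e16 decays/year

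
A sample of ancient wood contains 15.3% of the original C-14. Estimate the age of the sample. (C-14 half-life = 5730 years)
Age = t½ × log₂(1/ratio) = 15520 years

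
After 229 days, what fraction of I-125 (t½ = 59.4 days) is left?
N/N₀ = (1/2)^(t/t½) = 0.0691 = 6.91%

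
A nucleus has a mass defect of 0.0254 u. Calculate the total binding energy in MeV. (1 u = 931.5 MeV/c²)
B.E. = Δm × 931.5 = 23.66 MeV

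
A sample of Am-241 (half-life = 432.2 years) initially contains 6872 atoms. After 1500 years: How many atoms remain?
N = N₀(1/2)^(t/t½) = 619.9 atoms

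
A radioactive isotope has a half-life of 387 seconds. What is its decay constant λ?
λ = ln(2)/t½ = 0.001791 second⁻¹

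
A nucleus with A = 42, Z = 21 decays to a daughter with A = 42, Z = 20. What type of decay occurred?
ΔA = 0, ΔZ = -1 ⇒ beta-plus decay (β⁺) or electron capture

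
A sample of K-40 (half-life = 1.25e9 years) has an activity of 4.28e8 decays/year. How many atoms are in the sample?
N = A/λ = 7.718e17 atoms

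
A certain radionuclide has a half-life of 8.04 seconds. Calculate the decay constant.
λ = ln(2)/t½ = 0.08621 second⁻¹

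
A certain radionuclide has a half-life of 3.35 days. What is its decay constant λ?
λ = ln(2)/t½ = 0.2069 day⁻¹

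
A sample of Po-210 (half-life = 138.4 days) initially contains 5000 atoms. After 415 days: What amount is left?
N = N₀(1/2)^(t/t½) = 625.6 atoms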